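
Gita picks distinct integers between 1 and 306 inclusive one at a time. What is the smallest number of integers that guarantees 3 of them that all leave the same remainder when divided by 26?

The 26 residue classes mod 26 are the pigeonholes.
With 52 integers one could put 2 in each residue class and have no class reach 3.
The 53rd integer pushes some class to 3, so 26·2 + 1 = 53.

53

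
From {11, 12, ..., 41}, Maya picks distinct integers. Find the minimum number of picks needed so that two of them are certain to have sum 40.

23

Two chosen integers sum to 40 exactly when both halves of some pair {x, 40−x} with 11 ≤ x ≤ 40−x ≤ 29 are chosen — 9 such pairs.
The remaining 13 elements (those with no distinct partner in range) can never complete a 40-sum, so the worst case takes all of them and one from each pair: 13 + 9 = 22.
The 23rd integer has to be the second member of some pair, so 22 + 1 = 23.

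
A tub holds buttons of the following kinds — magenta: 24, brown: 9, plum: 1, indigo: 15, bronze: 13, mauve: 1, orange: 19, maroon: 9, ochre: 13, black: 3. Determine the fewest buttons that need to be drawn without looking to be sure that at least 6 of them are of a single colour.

41

An adversary could hand out at most 5 buttons per colour (plum, mauve, black run out sooner): 5 + 5 + 1 + 5 + 5 + 1 + 5 + 5 + 5 + 3 = 40 buttons and still no colour has 6.
By pigeonhole, one more button lands in a colour already at 5, so 41 draws are enough and 40 are not.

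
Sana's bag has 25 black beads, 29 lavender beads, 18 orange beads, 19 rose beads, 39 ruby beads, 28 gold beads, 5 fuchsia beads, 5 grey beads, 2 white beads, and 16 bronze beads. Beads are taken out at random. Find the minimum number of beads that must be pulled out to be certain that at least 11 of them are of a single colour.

83

By the pigeonhole principle, the 10 colours are the holes; the beads drawn are the pigeons.
To avoid 11 of any one colour, the worst case takes at most 10 of each colour, or every bead of a colour that has fewer than 10.
That gives 10 + 10 + 10 + 10 + 10 + 10 + 5 + 5 + 2 + 10 = 82 beads with no colour reaching 11.
The next bead forces some colour to 11, so 82 + 1 = 83.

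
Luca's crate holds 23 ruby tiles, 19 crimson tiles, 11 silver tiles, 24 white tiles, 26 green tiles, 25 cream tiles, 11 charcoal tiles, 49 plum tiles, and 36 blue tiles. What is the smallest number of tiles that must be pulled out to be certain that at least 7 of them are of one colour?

The 9 colours are the holes; the tiles drawn are the pigeons.
To avoid 7 of any one colour, the worst case takes at most 6 of each colour.
That gives 6 + 6 + 6 + 6 + 6 + 6 + 6 + 6 + 6 = 54 tiles with no colour reaching 7.
The next tile forces some colour to 7, so 54 + 1 = 55.

55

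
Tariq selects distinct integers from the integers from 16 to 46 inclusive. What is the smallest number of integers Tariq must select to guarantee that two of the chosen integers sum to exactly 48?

24

Two chosen integers sum to 48 exactly when both halves of some pair {x, 48−x} with 16 ≤ x ≤ 48−x ≤ 32 are chosen — 8 such pairs.
The remaining 15 elements (those with no distinct partner in range) can never complete a 48-sum, so the worst case takes all of them and one from each pair: 15 + 8 = 23.
By the pigeonhole principle, the 24th integer has to be the second member of some pair, so 23 + 1 = 24.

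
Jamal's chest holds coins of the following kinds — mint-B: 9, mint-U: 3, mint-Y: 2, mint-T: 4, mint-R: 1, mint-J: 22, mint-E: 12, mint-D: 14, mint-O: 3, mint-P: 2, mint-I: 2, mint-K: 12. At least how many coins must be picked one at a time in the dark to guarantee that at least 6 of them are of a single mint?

The 12 mints are the holes; the coins drawn are the pigeons.
To avoid 6 of any one mint, the worst case takes at most 5 of each mint, or every coin of a mint that has fewer than 5.
That gives 5 + 3 + 2 + 4 + 1 + 5 + 5 + 5 + 3 + 2 + 2 + 5 = 42 coins with no mint reaching 6.
The next coin forces some mint to 6, so 42 + 1 = 43.

43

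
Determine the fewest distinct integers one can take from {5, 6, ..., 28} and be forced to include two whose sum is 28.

16

Group the elements by complementary pair {x, 28−x}: {5,23}, {6,22}, {7,21}, …, giving 9 two-element pairs, the single value 14 (it cannot pair with itself since the integers are distinct), and 5 integers whose partner 28−x falls outside [5,28].
By the pigeonhole principle, treating each of those 15 groups as a pigeonhole, one can pick one integer per group — 15 integers — with no two summing to 28.
The 16th integer lands in an occupied pair, forcing a sum of 28.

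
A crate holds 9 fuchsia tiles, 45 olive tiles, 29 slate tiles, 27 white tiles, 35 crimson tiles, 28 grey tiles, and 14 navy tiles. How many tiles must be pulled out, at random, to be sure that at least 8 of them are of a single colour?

An adversary could hand out at most 7 tiles per colour: 7 + 7 + 7 + 7 + 7 + 7 + 7 = 49 tiles and still no colour has 8.
By the pigeonhole principle, one more tile lands in a colour already at 7, so 50 draws are enough and 49 are not.

50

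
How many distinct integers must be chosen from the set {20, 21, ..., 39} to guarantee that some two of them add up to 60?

12

A set avoiding the sum 60 can contain at most one of each pair {x, 60−x}, plus the 2 elements whose complement lies outside the range or equal to its own complement.
The integers 20, …, 30 (11 of them) are such a set: any two sum to at least 20+21 = 41 and at most 29+30 = 59 < 60.
Any 12th integer completes one of the 9 pairs, so 12 choices force a sum of 60.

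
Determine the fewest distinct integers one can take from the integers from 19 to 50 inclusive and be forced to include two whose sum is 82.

24

Group the elements by complementary pair {x, 82−x}: {32,50}, {33,49}, {34,48}, …, giving 9 two-element pairs, the single value 41 (it cannot pair with itself since the integers are distinct), and 13 integers whose partner 82−x falls outside [19,50].
Treating each of those 23 groups as a pigeonhole, one can pick one integer per group — 23 integers — with no two summing to 82.
The 24th integer lands in an occupied pair, forcing a sum of 82.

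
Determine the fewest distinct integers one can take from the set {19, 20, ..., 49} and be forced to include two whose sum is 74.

Group the elements by complementary pair {x, 74−x}: {25,49}, {26,48}, {27,47}, …, giving 12 two-element pairs, the single value 37 (it cannot pair with itself since the integers are distinct), and 6 integers whose partner 74−x falls outside [19,49].
Pigeonhole: treating each of those 19 groups as a pigeonhole, one can pick one integer per group — 19 integers — with no two summing to 74.
The 20th integer lands in an occupied pair, forcing a sum of 74.

20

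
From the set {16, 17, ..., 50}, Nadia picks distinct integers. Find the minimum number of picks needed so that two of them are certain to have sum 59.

22

A set avoiding the sum 59 can contain at most one of each pair {x, 59−x}, plus the 7 elements whose complement lies outside the range.
The integers 30, …, 50 (21 of them) are such a set: any two sum to at least 30+31 = 61 > 59.
Any 22nd integer completes one of the 14 pairs, so 22 choices force a sum of 59.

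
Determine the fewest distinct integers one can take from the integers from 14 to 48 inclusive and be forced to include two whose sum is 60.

Two chosen integers sum to 60 exactly when both halves of some pair {x, 60−x} with 14 ≤ x ≤ 60−x ≤ 46 are chosen — 16 such pairs.
The remaining 3 elements (those with no distinct partner in range) can never complete a 60-sum, so the worst case takes all of them and one from each pair: 3 + 16 = 19.
By the pigeonhole principle, the 20th integer has to be the second member of some pair, so 19 + 1 = 20.

20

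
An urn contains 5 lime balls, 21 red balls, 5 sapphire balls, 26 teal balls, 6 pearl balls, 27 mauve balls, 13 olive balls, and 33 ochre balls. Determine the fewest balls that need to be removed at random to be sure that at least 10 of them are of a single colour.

62

By the pigeonhole principle, the 8 colours are the holes; the balls drawn are the pigeons.
To avoid 10 of any one colour, the worst case takes at most 9 of each colour, or every ball of a colour that has fewer than 9.
That gives 5 + 9 + 5 + 9 + 6 + 9 + 9 + 9 = 61 balls with no colour reaching 10.
The next ball forces some colour to 10, so 61 + 1 = 62.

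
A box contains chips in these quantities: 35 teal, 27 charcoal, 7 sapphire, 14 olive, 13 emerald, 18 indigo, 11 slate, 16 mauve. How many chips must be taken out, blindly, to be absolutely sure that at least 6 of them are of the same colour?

41

An adversary could hand out at most 5 chips per colour: 5 + 5 + 5 + 5 + 5 + 5 + 5 + 5 = 40 chips and still no colour has 6.
Pigeonhole: one more chip lands in a colour already at 5, so 41 draws are enough and 40 are not.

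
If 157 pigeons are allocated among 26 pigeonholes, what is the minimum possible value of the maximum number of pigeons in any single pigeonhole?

7

By the pigeonhole principle, the 26 pigeonholes are the holes and the 157 pigeons are the pigeons.
If every pigeonhole held at most 6 pigeons, the total would be at most 26 × 6 = 156, which is less than 157.
So some pigeonhole holds at least ⌈157/26⌉ = 7 pigeons.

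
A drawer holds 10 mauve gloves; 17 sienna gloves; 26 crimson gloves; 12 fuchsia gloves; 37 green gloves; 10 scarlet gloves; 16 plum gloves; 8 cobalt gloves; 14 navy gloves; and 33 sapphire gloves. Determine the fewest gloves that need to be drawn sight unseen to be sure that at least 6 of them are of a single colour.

The 10 colours are the holes; the gloves drawn are the pigeons.
To avoid 6 of any one colour, the worst case takes at most 5 of each colour.
That gives 5 + 5 + 5 + 5 + 5 + 5 + 5 + 5 + 5 + 5 = 50 gloves with no colour reaching 6.
The next glove forces some colour to 6, so 50 + 1 = 51.

51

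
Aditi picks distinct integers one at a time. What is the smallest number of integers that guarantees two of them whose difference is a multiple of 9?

Integers whose pairwise differences are multiples of 9 are exactly those sharing a remainder mod 9. By pigeonhole, the 9 residue classes mod 9 are the pigeonholes.
With 9 integers one could put 1 in each residue class and have no class reach 2.
The 10th integer pushes some class to 2, so 9·1 + 1 = 10.

10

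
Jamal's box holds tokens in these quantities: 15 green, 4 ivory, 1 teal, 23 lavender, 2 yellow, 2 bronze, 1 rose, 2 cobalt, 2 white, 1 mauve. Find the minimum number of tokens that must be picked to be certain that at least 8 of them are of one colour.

30

By pigeonhole, put each drawn token into a box by colour. The largest draw with every box below 8 takes min(count, 7) from each colour; colours with fewer than 7 contribute all they have.
Σ min(cᵢ, 7) = 7 + 4 + 1 + 7 + 2 + 2 + 1 + 2 + 2 + 1 = 29.
Draw number 29 + 1 = 30 must push one box to 8.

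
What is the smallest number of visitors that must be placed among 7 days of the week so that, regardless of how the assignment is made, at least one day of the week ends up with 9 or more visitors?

57

With 56 visitors one could put exactly 8 in each of the 7 days of the week, and no day of the week would reach 9.
One more visitor must land in a day of the week that already has 8, giving it 9.
So 7 × 8 + 1 = 57 visitors are required.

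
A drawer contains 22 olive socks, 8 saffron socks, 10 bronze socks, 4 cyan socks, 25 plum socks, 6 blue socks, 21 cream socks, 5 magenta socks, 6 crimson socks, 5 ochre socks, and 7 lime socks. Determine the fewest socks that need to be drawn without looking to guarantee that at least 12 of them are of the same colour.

85

An adversary could hand out at most 11 socks per colour (8 colours run out sooner): 11 + 8 + 10 + 4 + 11 + 6 + 11 + 5 + 6 + 5 + 7 = 84 socks and still no colour has 12.
By pigeonhole, one more sock lands in a colour already at 11, so 85 draws are enough and 84 are not.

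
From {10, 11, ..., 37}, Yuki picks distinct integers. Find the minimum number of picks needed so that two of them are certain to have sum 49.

A set avoiding the sum 49 can contain at most one of each pair {x, 49−x}, plus the 2 elements whose complement lies outside the range.
The integers 10, …, 24 (15 of them) are such a set: any two sum to at least 10+11 = 21 and at most 23+24 = 47 < 49.
By pigeonhole, any 16th integer completes one of the 13 pairs, so 16 choices force a sum of 49.

16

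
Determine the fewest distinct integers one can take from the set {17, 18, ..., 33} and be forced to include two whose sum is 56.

Two chosen integers sum to 56 exactly when both halves of some pair {x, 56−x} with 23 ≤ x ≤ 56−x ≤ 33 are chosen — 5 such pairs.
The remaining 7 elements (those with no distinct partner in range) can never complete a 56-sum, so the worst case takes all of them and one from each pair: 7 + 5 = 12.
By pigeonhole, the 13th integer has to be the second member of some pair, so 12 + 1 = 13.

13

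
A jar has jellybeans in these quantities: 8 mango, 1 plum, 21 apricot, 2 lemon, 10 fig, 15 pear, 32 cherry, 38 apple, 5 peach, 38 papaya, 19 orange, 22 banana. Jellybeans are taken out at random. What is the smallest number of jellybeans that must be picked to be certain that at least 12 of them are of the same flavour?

By the pigeonhole principle, put each drawn jellybean into a box by flavour. The largest draw with every box below 12 takes min(count, 11) from each flavour; flavours with fewer than 11 contribute all they have.
Σ min(cᵢ, 11) = 8 + 1 + 11 + 2 + 10 + 11 + 11 + 11 + 5 + 11 + 11 + 11 = 103.
Draw number 103 + 1 = 104 must push one box to 12.

104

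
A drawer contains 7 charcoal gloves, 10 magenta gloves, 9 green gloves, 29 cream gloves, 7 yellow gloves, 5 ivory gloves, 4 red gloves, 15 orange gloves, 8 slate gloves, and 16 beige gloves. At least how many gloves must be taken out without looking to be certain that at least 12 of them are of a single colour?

Put each drawn glove into a box by colour. The largest draw with every box below 12 takes min(count, 11) from each colour; colours with fewer than 11 contribute all they have.
Σ min(cᵢ, 11) = 7 + 10 + 9 + 11 + 7 + 5 + 4 + 11 + 8 + 11 = 83.
Draw number 83 + 1 = 84 must push one box to 12.

84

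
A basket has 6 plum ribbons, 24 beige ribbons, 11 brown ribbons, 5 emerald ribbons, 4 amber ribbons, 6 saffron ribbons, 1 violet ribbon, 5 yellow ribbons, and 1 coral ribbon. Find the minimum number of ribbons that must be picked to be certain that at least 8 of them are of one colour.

By the pigeonhole principle, put each drawn ribbon into a box by colour. The largest draw with every box below 8 takes min(count, 7) from each colour; colours with fewer than 7 contribute all they have.
Σ min(cᵢ, 7) = 6 + 7 + 7 + 5 + 4 + 6 + 1 + 5 + 1 = 42.
Draw number 42 + 1 = 43 must push one box to 8.

43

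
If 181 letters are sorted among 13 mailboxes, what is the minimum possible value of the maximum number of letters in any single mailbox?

14

By the pigeonhole principle, the 13 mailboxes are the holes and the 181 letters are the pigeons.
If every mailbox held at most 13 letters, the total would be at most 13 × 13 = 169, which is less than 181.
So some mailbox holds at least ⌈181/13⌉ = 14 letters.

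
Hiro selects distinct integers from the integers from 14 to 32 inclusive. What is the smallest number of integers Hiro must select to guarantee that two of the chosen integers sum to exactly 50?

A set avoiding the sum 50 can contain at most one of each pair {x, 50−x}, plus the 5 elements whose complement lies outside the range or equal to its own complement.
The integers 14, …, 25 (12 of them) are such a set: any two sum to at least 14+15 = 29 and at most 24+25 = 49 < 50.
By the pigeonhole principle, any 13th integer completes one of the 7 pairs, so 13 choices force a sum of 50.

13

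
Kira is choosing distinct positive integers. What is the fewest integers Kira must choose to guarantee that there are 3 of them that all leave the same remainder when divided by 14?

29

The 14 residue classes mod 14 are the pigeonholes.
With 28 integers one could put 2 in each residue class and have no class reach 3.
The 29th integer pushes some class to 3, so 14·2 + 1 = 29.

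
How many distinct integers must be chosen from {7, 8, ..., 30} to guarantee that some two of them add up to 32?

Two chosen integers sum to 32 exactly when both halves of some pair {x, 32−x} with 7 ≤ x ≤ 32−x ≤ 25 are chosen — 9 such pairs.
The remaining 6 elements (those with no distinct partner in range) can never complete a 32-sum, so the worst case takes all of them and one from each pair: 6 + 9 = 15.
The 16th integer has to be the second member of some pair, so 15 + 1 = 16.

16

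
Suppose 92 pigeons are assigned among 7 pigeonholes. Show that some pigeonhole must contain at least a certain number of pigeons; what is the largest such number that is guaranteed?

14

The 7 pigeonholes are the holes and the 92 pigeons are the pigeons.
If every pigeonhole held at most 13 pigeons, the total would be at most 7 × 13 = 91, which is less than 92.
So some pigeonhole holds at least ⌈92/7⌉ = 14 pigeons.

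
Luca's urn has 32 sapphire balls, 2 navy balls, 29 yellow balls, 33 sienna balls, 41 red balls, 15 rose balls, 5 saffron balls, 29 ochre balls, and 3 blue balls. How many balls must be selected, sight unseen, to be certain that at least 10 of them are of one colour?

Pigeonhole: put each drawn ball into a box by colour. The largest draw with every box below 10 takes min(count, 9) from each colour; colours with fewer than 9 contribute all they have.
Σ min(cᵢ, 9) = 9 + 2 + 9 + 9 + 9 + 9 + 5 + 9 + 3 = 64.
Draw number 64 + 1 = 65 must push one box to 10.

65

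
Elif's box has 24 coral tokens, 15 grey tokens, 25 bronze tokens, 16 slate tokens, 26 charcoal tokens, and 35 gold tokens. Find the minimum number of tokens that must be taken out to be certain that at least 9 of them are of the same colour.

49

An adversary could hand out at most 8 tokens per colour: 8 + 8 + 8 + 8 + 8 + 8 = 48 tokens and still no colour has 9.
One more token lands in a colour already at 8, so 49 draws are enough and 48 are not.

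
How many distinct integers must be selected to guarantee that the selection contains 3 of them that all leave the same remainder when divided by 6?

13

By the pigeonhole principle, the 6 residue classes mod 6 are the pigeonholes.
With 12 integers one could put 2 in each residue class and have no class reach 3.
The 13th integer pushes some class to 3, so 6·2 + 1 = 13.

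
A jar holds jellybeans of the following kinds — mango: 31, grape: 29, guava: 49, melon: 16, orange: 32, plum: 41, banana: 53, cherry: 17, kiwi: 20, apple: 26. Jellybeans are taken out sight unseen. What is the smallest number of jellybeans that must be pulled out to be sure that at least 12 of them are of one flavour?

111

An adversary could hand out at most 11 jellybeans per flavour: 11 + 11 + 11 + 11 + 11 + 11 + 11 + 11 + 11 + 11 = 110 jellybeans and still no flavour has 12.
Pigeonhole: one more jellybean lands in a flavour already at 11, so 111 draws are enough and 110 are not.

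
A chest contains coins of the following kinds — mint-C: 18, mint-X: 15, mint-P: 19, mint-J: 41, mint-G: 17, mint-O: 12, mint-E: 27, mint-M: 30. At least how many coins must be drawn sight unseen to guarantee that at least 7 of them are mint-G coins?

169

In the worst case for collecting mint-G coins, every non-mint-G coin comes out first.
There are 18 + 15 + 19 + 41 + 12 + 27 + 30 = 162 non-mint-G coins altogether.
After those, each further coin must be mint-G, so 162 + 7 = 169 draws guarantee 7 mint-G coins.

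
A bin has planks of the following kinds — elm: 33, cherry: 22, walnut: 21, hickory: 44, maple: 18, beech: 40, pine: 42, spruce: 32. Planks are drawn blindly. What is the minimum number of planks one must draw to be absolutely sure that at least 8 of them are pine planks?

In the worst case for collecting pine planks, every non-pine plank comes out first.
There are 33 + 22 + 21 + 44 + 18 + 40 + 32 = 210 non-pine planks altogether.
After those, each further plank must be pine, so 210 + 8 = 218 draws guarantee 8 pine planks.

218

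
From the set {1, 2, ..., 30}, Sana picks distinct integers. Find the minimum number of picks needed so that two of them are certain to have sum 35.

18

A set avoiding the sum 35 can contain at most one of each pair {x, 35−x}, plus the 4 elements whose complement lies outside the range.
The integers 1, …, 17 (17 of them) are such a set: any two sum to at least 1+2 = 3 and at most 16+17 = 33 < 35.
Pigeonhole: any 18th integer completes one of the 13 pairs, so 18 choices force a sum of 35.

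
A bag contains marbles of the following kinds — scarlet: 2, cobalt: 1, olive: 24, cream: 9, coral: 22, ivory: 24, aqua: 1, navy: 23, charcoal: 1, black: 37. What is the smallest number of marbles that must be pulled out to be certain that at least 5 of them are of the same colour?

30

The 10 colours are the holes; the marbles drawn are the pigeons.
To avoid 5 of any one colour, the worst case takes at most 4 of each colour, or every marble of a colour that has fewer than 4.
That gives 2 + 1 + 4 + 4 + 4 + 4 + 1 + 4 + 1 + 4 = 29 marbles with no colour reaching 5.
The next marble forces some colour to 5, so 29 + 1 = 30.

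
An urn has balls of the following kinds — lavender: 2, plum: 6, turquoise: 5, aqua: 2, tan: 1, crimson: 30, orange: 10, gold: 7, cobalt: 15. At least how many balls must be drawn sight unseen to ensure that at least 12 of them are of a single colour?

56

Pigeonhole: put each drawn ball into a box by colour. The largest draw with every box below 12 takes min(count, 11) from each colour; colours with fewer than 11 contribute all they have.
Σ min(cᵢ, 11) = 2 + 6 + 5 + 2 + 1 + 11 + 10 + 7 + 11 = 55.
Draw number 55 + 1 = 56 must push one box to 12.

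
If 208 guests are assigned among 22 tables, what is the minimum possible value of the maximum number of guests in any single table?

Pigeonhole: the 22 tables are the holes and the 208 guests are the pigeons.
If every table held at most 9 guests, the total would be at most 22 × 9 = 198, which is less than 208.
So some table holds at least ⌈208/22⌉ = 10 guests.

10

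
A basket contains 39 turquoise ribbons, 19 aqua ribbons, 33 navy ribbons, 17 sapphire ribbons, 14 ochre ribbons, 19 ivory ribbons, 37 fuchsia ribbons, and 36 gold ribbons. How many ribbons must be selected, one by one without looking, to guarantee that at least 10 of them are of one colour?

73

Pigeonhole: put each drawn ribbon into a box by colour. The largest draw with every box below 10 takes min(count, 9) from each colour.
Σ min(cᵢ, 9) = 9 + 9 + 9 + 9 + 9 + 9 + 9 + 9 = 72.
Draw number 72 + 1 = 73 must push one box to 10.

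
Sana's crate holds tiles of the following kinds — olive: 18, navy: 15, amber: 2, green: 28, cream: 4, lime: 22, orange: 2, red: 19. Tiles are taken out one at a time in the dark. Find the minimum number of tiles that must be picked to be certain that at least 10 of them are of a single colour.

By the pigeonhole principle, put each drawn tile into a box by colour. The largest draw with every box below 10 takes min(count, 9) from each colour; colours with fewer than 9 contribute all they have.
Σ min(cᵢ, 9) = 9 + 9 + 2 + 9 + 4 + 9 + 2 + 9 = 53.
Draw number 53 + 1 = 54 must push one box to 10.

54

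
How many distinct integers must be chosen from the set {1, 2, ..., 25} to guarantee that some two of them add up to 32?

Group the elements by complementary pair {x, 32−x}: {7,25}, {8,24}, {9,23}, …, giving 9 two-element pairs, the single value 16 (it cannot pair with itself since the integers are distinct), and 6 integers whose partner 32−x falls outside [1,25].
Treating each of those 16 groups as a pigeonhole, one can pick one integer per group — 16 integers — with no two summing to 32.
The 17th integer lands in an occupied pair, forcing a sum of 32.

17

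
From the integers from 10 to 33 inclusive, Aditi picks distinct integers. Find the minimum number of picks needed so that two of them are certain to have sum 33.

Two chosen integers sum to 33 exactly when both halves of some pair {x, 33−x} with 10 ≤ x ≤ 33−x ≤ 23 are chosen — 7 such pairs.
The remaining 10 elements (those with no distinct partner in range) can never complete a 33-sum, so the worst case takes all of them and one from each pair: 10 + 7 = 17.
The 18th integer has to be the second member of some pair, so 17 + 1 = 18.

18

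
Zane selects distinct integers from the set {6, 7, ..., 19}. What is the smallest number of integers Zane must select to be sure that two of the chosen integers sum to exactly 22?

10

A set avoiding the sum 22 can contain at most one of each pair {x, 22−x}, plus the 4 elements whose complement lies outside the range or equal to its own complement.
The integers 11, …, 19 (9 of them) are such a set: any two sum to at least 11+12 = 23 > 22.
By the pigeonhole principle, any 10th integer completes one of the 5 pairs, so 10 choices force a sum of 22.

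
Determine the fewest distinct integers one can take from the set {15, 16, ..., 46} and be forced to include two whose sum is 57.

19

A set avoiding the sum 57 can contain at most one of each pair {x, 57−x}, plus the 4 elements whose complement lies outside the range.
The integers 29, …, 46 (18 of them) are such a set: any two sum to at least 29+30 = 59 > 57.
By pigeonhole, any 19th integer completes one of the 14 pairs, so 19 choices force a sum of 57.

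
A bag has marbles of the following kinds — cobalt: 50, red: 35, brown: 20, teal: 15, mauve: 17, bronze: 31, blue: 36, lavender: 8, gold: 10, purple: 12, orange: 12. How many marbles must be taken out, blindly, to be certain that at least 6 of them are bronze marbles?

In the worst case for collecting bronze marbles, every non-bronze marble comes out first.
There are 50 + 35 + 20 + 15 + 17 + 36 + 8 + 10 + 12 + 12 = 215 non-bronze marbles altogether.
After those, each further marble must be bronze, so 215 + 6 = 221 draws guarantee 6 bronze marbles.

221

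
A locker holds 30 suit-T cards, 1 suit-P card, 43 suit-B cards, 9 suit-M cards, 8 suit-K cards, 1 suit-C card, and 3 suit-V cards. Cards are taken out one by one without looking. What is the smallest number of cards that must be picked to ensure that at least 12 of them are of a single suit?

By pigeonhole, put each drawn card into a box by suit. The largest draw with every box below 12 takes min(count, 11) from each suit; suits with fewer than 11 contribute all they have.
Σ min(cᵢ, 11) = 11 + 1 + 11 + 9 + 8 + 1 + 3 = 44.
Draw number 44 + 1 = 45 must push one box to 12.

45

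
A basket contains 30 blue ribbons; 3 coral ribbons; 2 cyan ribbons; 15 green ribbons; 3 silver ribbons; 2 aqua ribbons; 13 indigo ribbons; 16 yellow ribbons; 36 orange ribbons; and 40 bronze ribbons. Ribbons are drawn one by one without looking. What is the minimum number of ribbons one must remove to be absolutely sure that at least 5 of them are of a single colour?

The 10 colours are the holes; the ribbons drawn are the pigeons.
To avoid 5 of any one colour, the worst case takes at most 4 of each colour, or every ribbon of a colour that has fewer than 4.
That gives 4 + 3 + 2 + 4 + 3 + 2 + 4 + 4 + 4 + 4 = 34 ribbons with no colour reaching 5.
The next ribbon forces some colour to 5, so 34 + 1 = 35.

35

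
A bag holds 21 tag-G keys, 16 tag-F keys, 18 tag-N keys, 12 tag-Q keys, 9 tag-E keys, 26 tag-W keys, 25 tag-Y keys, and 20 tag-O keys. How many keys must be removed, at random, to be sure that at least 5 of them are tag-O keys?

In the worst case for collecting tag-O keys, every non-tag-O key comes out first.
There are 21 + 16 + 18 + 12 + 9 + 26 + 25 = 127 non-tag-O keys altogether.
After those, each further key must be tag-O, so 127 + 5 = 132 draws guarantee 5 tag-O keys.

132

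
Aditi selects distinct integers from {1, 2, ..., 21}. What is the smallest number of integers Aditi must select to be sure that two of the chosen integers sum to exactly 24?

13

Group the elements by complementary pair {x, 24−x}: {3,21}, {4,20}, {5,19}, …, giving 9 two-element pairs, the single value 12 (it cannot pair with itself since the integers are distinct), and 2 integers whose partner 24−x falls outside [1,21].
By pigeonhole, treating each of those 12 groups as a pigeonhole, one can pick one integer per group — 12 integers — with no two summing to 24.
The 13th integer lands in an occupied pair, forcing a sum of 24.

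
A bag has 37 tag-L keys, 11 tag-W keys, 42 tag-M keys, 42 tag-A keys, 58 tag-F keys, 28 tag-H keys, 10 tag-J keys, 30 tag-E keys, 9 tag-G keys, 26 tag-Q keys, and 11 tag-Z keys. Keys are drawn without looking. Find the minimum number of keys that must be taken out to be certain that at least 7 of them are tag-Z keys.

300

In the worst case for collecting tag-Z keys, every non-tag-Z key comes out first.
There are 37 + 11 + 42 + 42 + 58 + 28 + 10 + 30 + 9 + 26 = 293 non-tag-Z keys altogether.
After those, each further key must be tag-Z, so 293 + 7 = 300 draws guarantee 7 tag-Z keys.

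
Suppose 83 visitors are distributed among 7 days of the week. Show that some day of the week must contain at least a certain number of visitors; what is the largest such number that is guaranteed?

12

The 7 days of the week are the holes and the 83 visitors are the pigeons.
If every day of the week held at most 11 visitors, the total would be at most 7 × 11 = 77, which is less than 83.
So some day of the week holds at least ⌈83/7⌉ = 12 visitors.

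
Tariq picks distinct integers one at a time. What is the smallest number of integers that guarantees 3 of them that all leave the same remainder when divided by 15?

31

By the pigeonhole principle, the 15 residue classes mod 15 are the pigeonholes.
With 30 integers one could put 2 in each residue class and have no class reach 3.
The 31st integer pushes some class to 3, so 15·2 + 1 = 31.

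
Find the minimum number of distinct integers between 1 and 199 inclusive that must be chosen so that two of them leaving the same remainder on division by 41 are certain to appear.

Pigeonhole: the 41 residue classes mod 41 are the pigeonholes.
With 41 integers one could put 1 in each residue class and have no class reach 2.
The 42nd integer pushes some class to 2, so 41·1 + 1 = 42.

42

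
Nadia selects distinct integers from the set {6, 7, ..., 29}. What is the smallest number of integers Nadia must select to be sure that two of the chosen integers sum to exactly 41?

Two chosen integers sum to 41 exactly when both halves of some pair {x, 41−x} with 12 ≤ x ≤ 41−x ≤ 29 are chosen — 9 such pairs.
The remaining 6 elements (those with no distinct partner in range) can never complete a 41-sum, so the worst case takes all of them and one from each pair: 6 + 9 = 15.
The 16th integer has to be the second member of some pair, so 15 + 1 = 16.

16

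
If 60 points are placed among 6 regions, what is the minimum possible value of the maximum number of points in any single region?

10

By the pigeonhole principle, the 6 regions are the holes and the 60 points are the pigeons.
If every region held at most 9 points, the total would be at most 6 × 9 = 54, which is less than 60.
So some region holds at least ⌈60/6⌉ = 10 points.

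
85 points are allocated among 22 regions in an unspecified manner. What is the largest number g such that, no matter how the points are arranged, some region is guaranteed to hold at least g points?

4

By the pigeonhole principle, the 22 regions are the holes and the 85 points are the pigeons.
If every region held at most 3 points, the total would be at most 22 × 3 = 66, which is less than 85.
So some region holds at least ⌈85/22⌉ = 4 points.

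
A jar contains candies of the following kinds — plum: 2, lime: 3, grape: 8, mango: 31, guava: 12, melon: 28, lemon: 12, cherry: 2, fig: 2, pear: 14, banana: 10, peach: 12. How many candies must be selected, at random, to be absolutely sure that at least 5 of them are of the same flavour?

An adversary could hand out at most 4 candies per flavour (4 flavours run out sooner): 2 + 3 + 4 + 4 + 4 + 4 + 4 + 2 + 2 + 4 + 4 + 4 = 41 candies and still no flavour has 5.
One more candy lands in a flavour already at 4, so 42 draws are enough and 41 are not.

42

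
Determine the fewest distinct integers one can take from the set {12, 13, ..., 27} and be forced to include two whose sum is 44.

A set avoiding the sum 44 can contain at most one of each pair {x, 44−x}, plus the 6 elements whose complement lies outside the range or equal to its own complement.
The integers 12, …, 22 (11 of them) are such a set: any two sum to at least 12+13 = 25 and at most 21+22 = 43 < 44.
Any 12th integer completes one of the 5 pairs, so 12 choices force a sum of 44.

12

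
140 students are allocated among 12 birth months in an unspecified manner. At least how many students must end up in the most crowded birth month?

12

By pigeonhole, the 12 birth months are the holes and the 140 students are the pigeons.
If every birth month held at most 11 students, the total would be at most 12 × 11 = 132, which is less than 140.
So some birth month holds at least ⌈140/12⌉ = 12 students.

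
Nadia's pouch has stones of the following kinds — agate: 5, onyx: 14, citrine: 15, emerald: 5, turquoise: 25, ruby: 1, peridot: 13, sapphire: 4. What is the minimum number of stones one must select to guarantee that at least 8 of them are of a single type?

The 8 types are the holes; the stones drawn are the pigeons.
To avoid 8 of any one type, the worst case takes at most 7 of each type, or every stone of a type that has fewer than 7.
That gives 5 + 7 + 7 + 5 + 7 + 1 + 7 + 4 = 43 stones with no type reaching 8.
The next stone forces some type to 8, so 43 + 1 = 44.

44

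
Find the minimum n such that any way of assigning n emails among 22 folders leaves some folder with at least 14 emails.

287

With 286 emails one could put exactly 13 in each of the 22 folders, and no folder would reach 14.
One more email must land in a folder that already has 13, giving it 14.
So 22 × 13 + 1 = 287 emails are required.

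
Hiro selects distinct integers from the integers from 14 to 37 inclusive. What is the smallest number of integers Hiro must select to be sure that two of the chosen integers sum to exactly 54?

A set avoiding the sum 54 can contain at most one of each pair {x, 54−x}, plus the 4 elements whose complement lies outside the range or equal to its own complement.
The integers 14, …, 27 (14 of them) are such a set: any two sum to at least 14+15 = 29 and at most 26+27 = 53 < 54.
Pigeonhole: any 15th integer completes one of the 10 pairs, so 15 choices force a sum of 54.

15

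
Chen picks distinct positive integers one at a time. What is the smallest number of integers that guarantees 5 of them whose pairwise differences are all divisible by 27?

Integers whose pairwise differences are multiples of 27 are exactly those sharing a remainder mod 27. The 27 residue classes mod 27 are the pigeonholes.
With 108 integers one could put 4 in each residue class and have no class reach 5.
The 109th integer pushes some class to 5, so 27·4 + 1 = 109.

109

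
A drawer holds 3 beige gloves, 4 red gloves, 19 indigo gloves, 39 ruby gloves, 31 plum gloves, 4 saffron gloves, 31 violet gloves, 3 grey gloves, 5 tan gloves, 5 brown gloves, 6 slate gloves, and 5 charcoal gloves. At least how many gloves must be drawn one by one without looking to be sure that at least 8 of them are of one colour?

By the pigeonhole principle, the 12 colours are the holes; the gloves drawn are the pigeons.
To avoid 8 of any one colour, the worst case takes at most 7 of each colour, or every glove of a colour that has fewer than 7.
That gives 3 + 4 + 7 + 7 + 7 + 4 + 7 + 3 + 5 + 5 + 6 + 5 = 63 gloves with no colour reaching 8.
The next glove forces some colour to 8, so 63 + 1 = 64.

64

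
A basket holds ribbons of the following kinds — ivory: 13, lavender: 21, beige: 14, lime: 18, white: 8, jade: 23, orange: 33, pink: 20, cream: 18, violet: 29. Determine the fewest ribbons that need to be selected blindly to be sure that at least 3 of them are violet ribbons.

In the worst case for collecting violet ribbons, every non-violet ribbon comes out first.
There are 13 + 21 + 14 + 18 + 8 + 23 + 33 + 20 + 18 = 168 non-violet ribbons altogether.
After those, each further ribbon must be violet, so 168 + 3 = 171 draws guarantee 3 violet ribbons.

171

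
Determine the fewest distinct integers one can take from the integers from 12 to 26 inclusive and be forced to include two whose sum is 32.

12

A set avoiding the sum 32 can contain at most one of each pair {x, 32−x}, plus the 7 elements whose complement lies outside the range or equal to its own complement.
The integers 16, …, 26 (11 of them) are such a set: any two sum to at least 16+17 = 33 > 32.
Any 12th integer completes one of the 4 pairs, so 12 choices force a sum of 32.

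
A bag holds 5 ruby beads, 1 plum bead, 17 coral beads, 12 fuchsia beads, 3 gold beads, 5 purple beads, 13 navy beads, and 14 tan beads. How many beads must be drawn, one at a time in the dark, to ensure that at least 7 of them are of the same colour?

Pigeonhole: put each drawn bead into a box by colour. The largest draw with every box below 7 takes min(count, 6) from each colour; colours with fewer than 6 contribute all they have.
Σ min(cᵢ, 6) = 5 + 1 + 6 + 6 + 3 + 5 + 6 + 6 = 38.
Draw number 38 + 1 = 39 must push one box to 7.

39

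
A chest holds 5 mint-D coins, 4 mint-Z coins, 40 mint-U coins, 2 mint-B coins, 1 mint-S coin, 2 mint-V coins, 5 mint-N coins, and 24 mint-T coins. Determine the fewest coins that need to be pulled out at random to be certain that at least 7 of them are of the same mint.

The 8 mints are the holes; the coins drawn are the pigeons.
To avoid 7 of any one mint, the worst case takes at most 6 of each mint, or every coin of a mint that has fewer than 6.
That gives 5 + 4 + 6 + 2 + 1 + 2 + 5 + 6 = 31 coins with no mint reaching 7.
The next coin forces some mint to 7, so 31 + 1 = 32.

32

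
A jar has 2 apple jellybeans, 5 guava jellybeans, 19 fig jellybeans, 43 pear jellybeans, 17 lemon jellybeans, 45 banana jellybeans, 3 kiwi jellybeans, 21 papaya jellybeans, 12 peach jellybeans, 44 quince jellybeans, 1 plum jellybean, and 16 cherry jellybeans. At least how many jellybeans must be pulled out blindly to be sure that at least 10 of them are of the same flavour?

84

Pigeonhole: the 12 flavours are the holes; the jellybeans drawn are the pigeons.
To avoid 10 of any one flavour, the worst case takes at most 9 of each flavour, or every jellybean of a flavour that has fewer than 9.
That gives 2 + 5 + 9 + 9 + 9 + 9 + 3 + 9 + 9 + 9 + 1 + 9 = 83 jellybeans with no flavour reaching 10.
The next jellybean forces some flavour to 10, so 83 + 1 = 84.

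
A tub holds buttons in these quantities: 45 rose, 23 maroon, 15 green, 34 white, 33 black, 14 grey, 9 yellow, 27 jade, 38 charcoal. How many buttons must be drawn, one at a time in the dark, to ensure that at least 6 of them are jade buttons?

217

In the worst case for collecting jade buttons, every non-jade button comes out first.
There are 45 + 23 + 15 + 34 + 33 + 14 + 9 + 38 = 211 non-jade buttons altogether.
After those, each further button must be jade, so 211 + 6 = 217 draws guarantee 6 jade buttons.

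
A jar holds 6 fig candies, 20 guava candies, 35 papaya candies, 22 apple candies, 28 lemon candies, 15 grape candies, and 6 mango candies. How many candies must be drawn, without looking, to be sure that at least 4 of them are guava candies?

In the worst case for collecting guava candies, every non-guava candy comes out first.
There are 6 + 35 + 22 + 28 + 15 + 6 = 112 non-guava candies altogether.
After those, each further candy must be guava, so 112 + 4 = 116 draws guarantee 4 guava candies.

116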